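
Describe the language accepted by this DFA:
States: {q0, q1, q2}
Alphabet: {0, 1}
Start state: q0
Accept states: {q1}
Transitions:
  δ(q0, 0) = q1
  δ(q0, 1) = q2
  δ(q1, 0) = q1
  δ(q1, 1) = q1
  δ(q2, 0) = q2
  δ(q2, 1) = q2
Analyzing the DFA structure:
Start state: q0
Accept states: {q1}
Interpreting what each state remembers (checking against the transitions):
  q0: nothing has been read yet
  q1: the first symbol was 0
  q2: the first symbol was 1 (trap state)
  δ(q0, 0): in q0 (nothing has been read yet), after reading 0 we have: the first symbol was 0 → q1
  δ(q0, 1): in q0 (nothing has been read yet), after reading 1 we have: the first symbol was 1 (trap state) → q2
  δ(q1, 0): in q1 (the first symbol was 0), after reading 0 we have: the first symbol was 0 → q1
  δ(q1, 1): in q1 (the first symbol was 0), after reading 1 we have: the first symbol was 0 → q1
  δ(q2, 0): in q2 (the first symbol was 1 (trap state)), after reading 0 we have: the first symbol was 1 (trap state) → q2
  δ(q2, 1): in q2 (the first symbol was 1 (trap state)), after reading 1 we have: the first symbol was 1 (trap state) → q2
A string is accepted iff it ends in {q1}, i.e. the first symbol was 0.
Language: All binary strings starting with 0

Final answer: All binary strings starting with 0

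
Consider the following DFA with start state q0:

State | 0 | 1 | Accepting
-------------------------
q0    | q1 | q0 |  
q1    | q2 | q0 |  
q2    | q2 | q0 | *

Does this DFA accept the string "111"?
Start in q0.
Read '1': q0 → q0
Read '1': q0 → q0
Read '1': q0 → q0
Final state q0 is not accepting, so the string is rejected.

Final answer: No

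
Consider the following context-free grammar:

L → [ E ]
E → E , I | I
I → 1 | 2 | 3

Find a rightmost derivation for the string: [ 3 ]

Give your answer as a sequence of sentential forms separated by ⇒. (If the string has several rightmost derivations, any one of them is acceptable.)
Start with L.
Step 1: the rightmost non-terminal is L; apply L → [ E ]:  [ E ]
Step 2: the rightmost non-terminal is E; apply E → I:  [ I ]
Step 3: the rightmost non-terminal is I; apply I → 3:  [ 3 ]

Final answer: L ⇒ [ E ] ⇒ [ I ] ⇒ [ 3 ]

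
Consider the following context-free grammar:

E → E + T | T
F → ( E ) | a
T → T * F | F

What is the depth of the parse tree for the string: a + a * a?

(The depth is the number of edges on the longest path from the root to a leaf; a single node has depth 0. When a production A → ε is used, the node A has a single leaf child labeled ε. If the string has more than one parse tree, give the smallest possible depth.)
The grammar is unambiguous; the parse tree of a + a * a is:
E → E + T at the root (depth 0).
  Left E (depth 1) → T (2) → F (3) → a (4).
  Right T (depth 1) → T * F; that T (2) → F (3) → a (4); F (2) → a (3).
The longest root-to-leaf paths have 4 edges.
Depth = 4.

Final answer: 4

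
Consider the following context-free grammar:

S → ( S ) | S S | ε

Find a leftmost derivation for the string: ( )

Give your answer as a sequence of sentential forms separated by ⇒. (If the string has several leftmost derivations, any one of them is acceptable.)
Start with S.
Step 1: the leftmost non-terminal is S; apply S → ( S ):  ( S )
Step 2: the leftmost non-terminal is S; apply S → ε:  ( )

Final answer: S ⇒ ( S ) ⇒ ( )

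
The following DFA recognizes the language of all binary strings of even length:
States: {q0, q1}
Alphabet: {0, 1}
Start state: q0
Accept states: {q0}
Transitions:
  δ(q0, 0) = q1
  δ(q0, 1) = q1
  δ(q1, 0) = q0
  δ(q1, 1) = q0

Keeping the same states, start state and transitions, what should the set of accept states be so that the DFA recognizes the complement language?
The DFA is complete (every state has a transition on every symbol), so the complement
is recognized by the same DFA with accepting and non-accepting states swapped.
Original accept states: {q0}
Complement accept states = All states - Original accept states
= {q0, q1} - {q0}
= {q1}
Complement language: strings of ODD length

Final answer: {q1}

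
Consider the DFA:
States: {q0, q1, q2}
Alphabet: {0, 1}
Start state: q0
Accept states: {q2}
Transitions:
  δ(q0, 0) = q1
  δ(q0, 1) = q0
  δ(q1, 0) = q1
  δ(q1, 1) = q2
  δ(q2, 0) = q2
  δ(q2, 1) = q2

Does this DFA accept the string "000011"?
Processing string "000011":
  q0 --0--> q1
  q1 --0--> q1
  q1 --0--> q1
  q1 --0--> q1
  q1 --1--> q2
  q2 --1--> q2
Final state: q2
Accept states: {q2}
q2 is an accept state, so the string is accepted.

Final answer: Yes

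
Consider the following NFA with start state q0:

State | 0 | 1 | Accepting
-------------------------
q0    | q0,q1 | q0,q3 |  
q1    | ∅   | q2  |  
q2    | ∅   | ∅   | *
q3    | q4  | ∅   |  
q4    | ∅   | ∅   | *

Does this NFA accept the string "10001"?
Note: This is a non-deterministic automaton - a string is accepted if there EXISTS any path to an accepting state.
Track the set of states the NFA could be in: start {q0}
Read '1': {q0} → {q0, q3}
Read '0': {q0, q3} → {q0, q1, q4}
Read '0': {q0, q1, q4} → {q0, q1}
Read '0': {q0, q1} → {q0, q1}
Read '1': {q0, q1} → {q0, q2, q3}
Final set {q0, q2, q3} contains accepting state(s) {q2} → accepted.

Final answer: Yes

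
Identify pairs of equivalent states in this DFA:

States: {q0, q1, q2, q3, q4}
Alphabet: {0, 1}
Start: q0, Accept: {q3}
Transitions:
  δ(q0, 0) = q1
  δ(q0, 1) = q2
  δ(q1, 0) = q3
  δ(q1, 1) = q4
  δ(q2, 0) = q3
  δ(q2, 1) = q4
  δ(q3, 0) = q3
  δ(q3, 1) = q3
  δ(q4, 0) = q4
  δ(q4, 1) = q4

Using the table-filling algorithm:
Round 0 – mark pairs where exactly one state is accepting: (q0,q3), (q1,q3), (q2,q3), (q3,q4)
Round 1 – newly marked: (q0,q1) [on 0: q1 vs q3, already marked]; (q0,q2) [on 0: q1 vs q3, already marked]; (q1,q4) [on 0: q3 vs q4, already marked]; (q2,q4) [on 0: q3 vs q4, already marked]
Round 2 – newly marked: (q0,q4) [on 0: q1 vs q4, already marked]
No further pairs can be marked.
(q1, q2) unmarked: δ(q1,0)=q3, δ(q2,0)=q3; δ(q1,1)=q4, δ(q2,1)=q4 → equivalent
Equivalent pairs: (q1, q2)

Final answer: Equivalent pairs: (q1, q2)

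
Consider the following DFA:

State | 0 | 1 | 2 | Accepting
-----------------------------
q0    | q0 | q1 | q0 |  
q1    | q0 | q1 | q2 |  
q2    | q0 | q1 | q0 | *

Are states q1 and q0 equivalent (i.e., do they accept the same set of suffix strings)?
Try the suffix "2".
From q1: q1 → q2 — accepting.
From q0: q0 → q0 — not accepting.
The two states disagree on this suffix, so they are not equivalent.

Final answer: No. Distinguishing string: "2" - accepted from q1 but not from q0.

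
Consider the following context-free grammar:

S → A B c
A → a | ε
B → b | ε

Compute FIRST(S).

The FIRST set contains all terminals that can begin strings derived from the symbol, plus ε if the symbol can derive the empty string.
FIRST(A) = {a, ε} (A → a | ε) and FIRST(B) = {b, ε} (B → b | ε).
For S → A B c: add FIRST(A) minus ε = {a}; A is nullable, so also add FIRST(B) minus ε = {b}; B is nullable too, so also add FIRST(c) = {c}. The terminal c is never erased, so S is not nullable and ε is not included.
FIRST(S) = {a, b, c}.

Final answer: {a, b, c}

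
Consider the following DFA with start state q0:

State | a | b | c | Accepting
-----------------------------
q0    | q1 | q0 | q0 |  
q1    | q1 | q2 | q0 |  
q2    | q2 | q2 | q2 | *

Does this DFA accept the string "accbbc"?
Start in q0.
Read 'a': q0 → q1
Read 'c': q1 → q0
Read 'c': q0 → q0
Read 'b': q0 → q0
Read 'b': q0 → q0
Read 'c': q0 → q0
Final state q0 is not accepting, so the string is rejected.

Final answer: No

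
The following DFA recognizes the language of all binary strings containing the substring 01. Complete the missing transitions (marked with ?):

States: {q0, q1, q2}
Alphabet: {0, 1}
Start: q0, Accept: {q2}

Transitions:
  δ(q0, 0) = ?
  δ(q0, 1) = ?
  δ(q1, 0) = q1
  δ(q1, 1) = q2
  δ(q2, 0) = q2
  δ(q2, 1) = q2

What each state remembers (consistent with the given transitions and accept states):
  q0: 01 not seen yet and the last symbol was not 0
  q1: 01 not seen yet and the last symbol was 0
  q2: the substring 01 has already been seen
Filling in the missing entries:
  δ(q0, 0): in q0 (01 not seen yet and the last symbol was not 0), after reading 0 we have: 01 not seen yet and the last symbol was 0 → q1
  δ(q0, 1): in q0 (01 not seen yet and the last symbol was not 0), after reading 1 we have: 01 not seen yet and the last symbol was not 0 → q0

Final answer: δ(q0, 0) = q1; δ(q0, 1) = q0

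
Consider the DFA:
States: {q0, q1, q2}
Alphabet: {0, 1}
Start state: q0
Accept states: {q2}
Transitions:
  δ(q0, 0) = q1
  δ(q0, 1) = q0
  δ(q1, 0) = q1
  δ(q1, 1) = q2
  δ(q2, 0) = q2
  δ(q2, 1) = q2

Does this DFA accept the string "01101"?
Processing string "01101":
  q0 --0--> q1
  q1 --1--> q2
  q2 --1--> q2
  q2 --0--> q2
  q2 --1--> q2
Final state: q2
Accept states: {q2}
q2 is an accept state, so the string is accepted.

Final answer: Yes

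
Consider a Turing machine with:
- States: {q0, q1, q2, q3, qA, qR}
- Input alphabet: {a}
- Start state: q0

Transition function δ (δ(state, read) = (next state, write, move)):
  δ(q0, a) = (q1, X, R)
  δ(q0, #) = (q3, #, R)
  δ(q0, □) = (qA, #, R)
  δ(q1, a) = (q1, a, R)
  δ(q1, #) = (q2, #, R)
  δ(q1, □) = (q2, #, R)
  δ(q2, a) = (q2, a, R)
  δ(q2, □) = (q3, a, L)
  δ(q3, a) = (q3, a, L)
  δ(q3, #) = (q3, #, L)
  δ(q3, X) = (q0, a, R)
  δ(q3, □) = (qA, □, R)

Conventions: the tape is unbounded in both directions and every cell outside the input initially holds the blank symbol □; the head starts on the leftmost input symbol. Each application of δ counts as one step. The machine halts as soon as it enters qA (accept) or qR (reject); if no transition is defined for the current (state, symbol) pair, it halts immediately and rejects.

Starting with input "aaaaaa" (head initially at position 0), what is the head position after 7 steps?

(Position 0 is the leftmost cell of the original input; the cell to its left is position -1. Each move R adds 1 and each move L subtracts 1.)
Step 0: [q0]aaaaaa (head at position 0)
Step 1: δ(q0, a) = (q1, X, R)  ⊢  X[q1]aaaaa (head at position 1)
Step 2: δ(q1, a) = (q1, a, R)  ⊢  Xa[q1]aaaa (head at position 2)
Step 3: δ(q1, a) = (q1, a, R)  ⊢  Xaa[q1]aaa (head at position 3)
Step 4: δ(q1, a) = (q1, a, R)  ⊢  Xaaa[q1]aa (head at position 4)
Step 5: δ(q1, a) = (q1, a, R)  ⊢  Xaaaa[q1]a (head at position 5)
Step 6: δ(q1, a) = (q1, a, R)  ⊢  Xaaaaa[q1]□ (head at position 6)
Step 7: δ(q1, □) = (q2, #, R)  ⊢  Xaaaaa#[q2]□ (head at position 7)
Head position after 7 steps: 7

Final answer: Position 7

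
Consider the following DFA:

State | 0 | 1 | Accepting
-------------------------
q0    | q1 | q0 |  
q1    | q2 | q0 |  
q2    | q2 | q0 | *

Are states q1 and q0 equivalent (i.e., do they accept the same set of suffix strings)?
Try the suffix "0".
From q1: q1 → q2 — accepting.
From q0: q0 → q1 — not accepting.
The two states disagree on this suffix, so they are not equivalent.

Final answer: No. Distinguishing string: "0" - accepted from q1 but not from q0.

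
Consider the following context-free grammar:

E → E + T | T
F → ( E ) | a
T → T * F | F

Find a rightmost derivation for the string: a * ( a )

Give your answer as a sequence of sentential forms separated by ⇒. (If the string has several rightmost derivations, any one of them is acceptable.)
Start with E.
Step 1: the rightmost non-terminal is E; apply E → T:  T
Step 2: the rightmost non-terminal is T; apply T → T * F:  T * F
Step 3: the rightmost non-terminal is F; apply F → ( E ):  T * ( E )
Step 4: the rightmost non-terminal is E; apply E → T:  T * ( T )
Step 5: the rightmost non-terminal is T; apply T → F:  T * ( F )
Step 6: the rightmost non-terminal is F; apply F → a:  T * ( a )
Step 7: the rightmost non-terminal is T; apply T → F:  F * ( a )
Step 8: the rightmost non-terminal is F; apply F → a:  a * ( a )

Final answer: E ⇒ T ⇒ T * F ⇒ T * ( E ) ⇒ T * ( T ) ⇒ T * ( F ) ⇒ T * ( a ) ⇒ F * ( a ) ⇒ a * ( a )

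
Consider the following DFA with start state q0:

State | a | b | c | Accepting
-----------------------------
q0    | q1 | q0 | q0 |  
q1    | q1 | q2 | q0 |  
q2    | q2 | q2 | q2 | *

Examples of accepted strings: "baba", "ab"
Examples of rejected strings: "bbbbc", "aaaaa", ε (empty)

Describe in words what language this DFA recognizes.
strings over {a,b,c} containing 'ab' as substring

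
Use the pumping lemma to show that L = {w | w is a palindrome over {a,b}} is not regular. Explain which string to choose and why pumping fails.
Language: L = {w | w is a palindrome over {a,b}} (strings that read the same forwards and backwards)
Step 1: Assume for contradiction that L is regular, with pumping length p.
Step 2: Choose s = a^p b a^p. Then s ∈ L (it reads the same forwards and backwards) and |s| ≥ p.
Step 3: Consider any decomposition s = xyz with |xy| ≤ p and |y| > 0. Since |xy| ≤ p and the first p symbols of s are all a's, y = a^k for some k with 1 ≤ k ≤ p.
Step 4: Pumping up (i = 2): xy²z = a^(p+k) b a^p. Its reverse is a^p b a^(p+k) ≠ a^(p+k) b a^p (the single b is no longer in the middle), so xy²z is not a palindrome and xy²z ∉ L.
This contradicts the pumping lemma, so L is not regular.

Final answer: Choose s = a^p b a^p. Since |xy| ≤ p, y = a^k with k ≥ 1. Then xy²z = a^(p+k) b a^p is not a palindrome, so ∉ L.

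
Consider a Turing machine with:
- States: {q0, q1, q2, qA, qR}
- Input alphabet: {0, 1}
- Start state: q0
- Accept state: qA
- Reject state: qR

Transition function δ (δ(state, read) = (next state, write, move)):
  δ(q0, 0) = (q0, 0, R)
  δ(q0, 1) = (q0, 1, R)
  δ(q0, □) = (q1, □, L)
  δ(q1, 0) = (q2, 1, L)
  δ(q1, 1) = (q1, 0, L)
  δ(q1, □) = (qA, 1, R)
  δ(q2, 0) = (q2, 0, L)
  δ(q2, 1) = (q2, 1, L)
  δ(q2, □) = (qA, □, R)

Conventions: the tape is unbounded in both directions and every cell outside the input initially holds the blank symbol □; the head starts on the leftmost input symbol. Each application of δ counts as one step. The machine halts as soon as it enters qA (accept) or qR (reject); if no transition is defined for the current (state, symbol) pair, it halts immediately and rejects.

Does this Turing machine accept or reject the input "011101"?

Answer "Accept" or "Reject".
Step 0: [q0]011101 (head at position 0)
Step 1: δ(q0, 0) = (q0, 0, R)  ⊢  0[q0]11101 (head at position 1)
Step 2: δ(q0, 1) = (q0, 1, R)  ⊢  01[q0]1101 (head at position 2)
Step 3: δ(q0, 1) = (q0, 1, R)  ⊢  011[q0]101 (head at position 3)
Step 4: δ(q0, 1) = (q0, 1, R)  ⊢  0111[q0]01 (head at position 4)
Step 5: δ(q0, 0) = (q0, 0, R)  ⊢  01110[q0]1 (head at position 5)
Step 6: δ(q0, 1) = (q0, 1, R)  ⊢  011101[q0]□ (head at position 6)
Step 7: δ(q0, □) = (q1, □, L)  ⊢  01110[q1]1□ (head at position 5)
Step 8: δ(q1, 1) = (q1, 0, L)  ⊢  0111[q1]00□ (head at position 4)
Step 9: δ(q1, 0) = (q2, 1, L)  ⊢  011[q2]110□ (head at position 3)
Step 10: δ(q2, 1) = (q2, 1, L)  ⊢  01[q2]1110□ (head at position 2)
Step 11: δ(q2, 1) = (q2, 1, L)  ⊢  0[q2]11110□ (head at position 1)
Step 12: δ(q2, 1) = (q2, 1, L)  ⊢  [q2]011110□ (head at position 0)
Step 13: δ(q2, 0) = (q2, 0, L)  ⊢  [q2]□011110□ (head at position -1)
Step 14: δ(q2, □) = (qA, □, R)  ⊢  □[qA]011110□ (head at position 0)
The machine is in qA, so it halts and accepts.

Final answer: Accept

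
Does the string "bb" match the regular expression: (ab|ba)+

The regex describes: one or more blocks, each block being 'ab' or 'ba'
No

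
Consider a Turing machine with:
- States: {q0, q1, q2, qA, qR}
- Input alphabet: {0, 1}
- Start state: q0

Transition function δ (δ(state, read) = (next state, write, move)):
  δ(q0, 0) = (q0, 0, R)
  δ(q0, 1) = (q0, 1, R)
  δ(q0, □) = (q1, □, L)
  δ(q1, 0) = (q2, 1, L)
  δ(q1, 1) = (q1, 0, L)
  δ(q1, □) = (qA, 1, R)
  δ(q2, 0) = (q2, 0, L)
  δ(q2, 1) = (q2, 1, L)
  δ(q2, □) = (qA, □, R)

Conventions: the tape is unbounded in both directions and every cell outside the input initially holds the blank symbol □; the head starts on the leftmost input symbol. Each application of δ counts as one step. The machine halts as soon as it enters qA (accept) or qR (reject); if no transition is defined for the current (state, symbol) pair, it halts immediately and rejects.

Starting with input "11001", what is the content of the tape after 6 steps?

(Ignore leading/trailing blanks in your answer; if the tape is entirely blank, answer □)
Step 0: [q0]11001 (head at position 0)
Step 1: δ(q0, 1) = (q0, 1, R)  ⊢  1[q0]1001 (head at position 1)
Step 2: δ(q0, 1) = (q0, 1, R)  ⊢  11[q0]001 (head at position 2)
Step 3: δ(q0, 0) = (q0, 0, R)  ⊢  110[q0]01 (head at position 3)
Step 4: δ(q0, 0) = (q0, 0, R)  ⊢  1100[q0]1 (head at position 4)
Step 5: δ(q0, 1) = (q0, 1, R)  ⊢  11001[q0]□ (head at position 5)
Step 6: δ(q0, □) = (q1, □, L)  ⊢  1100[q1]1□ (head at position 4)
Tape after 6 steps (ignoring surrounding blanks): 11001

Final answer: Tape: 11001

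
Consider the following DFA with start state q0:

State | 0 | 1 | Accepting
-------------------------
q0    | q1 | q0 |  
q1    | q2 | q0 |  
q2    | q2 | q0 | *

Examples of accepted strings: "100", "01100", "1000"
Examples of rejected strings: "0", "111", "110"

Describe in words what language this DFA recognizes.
binary strings ending with '00'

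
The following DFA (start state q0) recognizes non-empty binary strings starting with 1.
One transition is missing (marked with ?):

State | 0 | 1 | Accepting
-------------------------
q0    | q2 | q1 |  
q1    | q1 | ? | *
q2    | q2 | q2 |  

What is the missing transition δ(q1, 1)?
q1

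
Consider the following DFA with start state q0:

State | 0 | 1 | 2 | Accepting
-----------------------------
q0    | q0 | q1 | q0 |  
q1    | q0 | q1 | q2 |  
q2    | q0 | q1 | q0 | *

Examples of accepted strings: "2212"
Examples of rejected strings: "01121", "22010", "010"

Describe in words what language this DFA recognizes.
strings over {0,1,2} ending with '12'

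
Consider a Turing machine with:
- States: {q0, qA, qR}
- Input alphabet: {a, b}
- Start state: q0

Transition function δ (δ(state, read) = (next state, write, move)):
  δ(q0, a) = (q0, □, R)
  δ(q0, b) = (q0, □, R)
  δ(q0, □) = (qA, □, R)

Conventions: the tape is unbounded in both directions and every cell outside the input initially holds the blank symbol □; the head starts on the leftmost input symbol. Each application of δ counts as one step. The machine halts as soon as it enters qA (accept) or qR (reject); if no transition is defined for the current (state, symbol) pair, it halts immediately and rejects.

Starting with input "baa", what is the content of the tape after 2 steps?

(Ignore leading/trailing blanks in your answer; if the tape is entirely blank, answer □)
Step 0: [q0]baa (head at position 0)
Step 1: δ(q0, b) = (q0, □, R)  ⊢  □[q0]aa (head at position 1)
Step 2: δ(q0, a) = (q0, □, R)  ⊢  □□[q0]a (head at position 2)
Tape after 2 steps (ignoring surrounding blanks): a

Final answer: Tape: a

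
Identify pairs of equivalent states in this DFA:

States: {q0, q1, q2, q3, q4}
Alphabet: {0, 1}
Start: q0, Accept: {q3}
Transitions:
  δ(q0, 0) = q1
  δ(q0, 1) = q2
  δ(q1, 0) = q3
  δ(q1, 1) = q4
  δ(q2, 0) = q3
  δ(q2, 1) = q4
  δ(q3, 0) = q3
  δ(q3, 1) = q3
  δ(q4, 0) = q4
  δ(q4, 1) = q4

Using the table-filling algorithm:
Round 0 – mark pairs where exactly one state is accepting: (q0,q3), (q1,q3), (q2,q3), (q3,q4)
Round 1 – newly marked: (q0,q1) [on 0: q1 vs q3, already marked]; (q0,q2) [on 0: q1 vs q3, already marked]; (q1,q4) [on 0: q3 vs q4, already marked]; (q2,q4) [on 0: q3 vs q4, already marked]
Round 2 – newly marked: (q0,q4) [on 0: q1 vs q4, already marked]
No further pairs can be marked.
(q1, q2) unmarked: δ(q1,0)=q3, δ(q2,0)=q3; δ(q1,1)=q4, δ(q2,1)=q4 → equivalent
Equivalent pairs: (q1, q2)

Final answer: Equivalent pairs: (q1, q2)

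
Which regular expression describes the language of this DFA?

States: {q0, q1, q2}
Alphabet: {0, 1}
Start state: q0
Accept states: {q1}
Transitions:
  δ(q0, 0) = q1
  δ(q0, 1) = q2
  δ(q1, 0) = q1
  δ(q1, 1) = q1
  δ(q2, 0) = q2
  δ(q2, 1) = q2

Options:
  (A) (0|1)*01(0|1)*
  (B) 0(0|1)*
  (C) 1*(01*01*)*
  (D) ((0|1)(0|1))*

Testing sample strings against the DFA:
  '01100' -> accepted
  '00' -> accepted
  '0000' -> accepted
  '01' -> accepted
Checking each option for a counterexample:
  (A) (0|1)*01(0|1)*: '0' is accepted by the DFA but does not match the regex → eliminated
  (B) 0(0|1)*: agrees with the DFA on all strings of length ≤ 4
  (C) 1*(01*01*)*: ε is rejected by the DFA but matches the regex → eliminated
  (D) ((0|1)(0|1))*: ε is rejected by the DFA but matches the regex → eliminated
Only (B) 0(0|1)* is consistent with the DFA.

Final answer: (B) 0(0|1)*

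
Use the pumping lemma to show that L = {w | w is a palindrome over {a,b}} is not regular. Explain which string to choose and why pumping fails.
Language: L = {w | w is a palindrome over {a,b}} (strings that read the same forwards and backwards)
Step 1: Assume for contradiction that L is regular, with pumping length p.
Step 2: Choose s = a^p b a^p. Then s ∈ L (it reads the same forwards and backwards) and |s| ≥ p.
Step 3: Consider any decomposition s = xyz with |xy| ≤ p and |y| > 0. Since |xy| ≤ p and the first p symbols of s are all a's, y = a^k for some k with 1 ≤ k ≤ p.
Step 4: Pumping up (i = 2): xy²z = a^(p+k) b a^p. Its reverse is a^p b a^(p+k) ≠ a^(p+k) b a^p (the single b is no longer in the middle), so xy²z is not a palindrome and xy²z ∉ L.
This contradicts the pumping lemma, so L is not regular.

Final answer: Choose s = a^p b a^p. Since |xy| ≤ p, y = a^k with k ≥ 1. Then xy²z = a^(p+k) b a^p is not a palindrome, so ∉ L.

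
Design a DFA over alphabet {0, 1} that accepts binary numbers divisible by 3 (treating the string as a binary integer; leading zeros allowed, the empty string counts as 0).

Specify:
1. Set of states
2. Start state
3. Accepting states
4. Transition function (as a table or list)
One valid DFA (any DFA recognizing the same language is acceptable):
States: {q0, q1, q2}
Start: q0
Accepting: {q0}
Transitions (accepting states marked with *):
State | 0 | 1 | Accepting
-------------------------
q0    | q0 | q1 | *
q1    | q2 | q0 |  
q2    | q1 | q2 |  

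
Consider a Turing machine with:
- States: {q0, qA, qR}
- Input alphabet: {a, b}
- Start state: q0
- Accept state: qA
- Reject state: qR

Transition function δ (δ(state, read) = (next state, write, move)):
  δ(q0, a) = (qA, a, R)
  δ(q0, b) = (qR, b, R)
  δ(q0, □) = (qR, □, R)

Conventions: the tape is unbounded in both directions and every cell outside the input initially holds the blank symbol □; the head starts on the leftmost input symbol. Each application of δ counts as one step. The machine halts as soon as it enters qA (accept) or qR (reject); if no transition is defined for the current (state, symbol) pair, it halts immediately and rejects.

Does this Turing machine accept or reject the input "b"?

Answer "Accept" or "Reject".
Step 0: [q0]b (head at position 0)
Step 1: δ(q0, b) = (qR, b, R)  ⊢  b[qR]□ (head at position 1)
The machine is in qR, so it halts and rejects.

Final answer: Reject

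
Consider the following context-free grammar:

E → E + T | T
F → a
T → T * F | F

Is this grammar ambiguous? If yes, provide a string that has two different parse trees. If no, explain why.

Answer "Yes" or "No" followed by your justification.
This is the standard stratified expression grammar: '+' is introduced only by the left-recursive rule E → E + T and '*' only by the left-recursive rule T → T * F, with F → a. For any string, the last '+' must be the one produced at the root E (everything after it is a T containing no '+'), and likewise within each T the last '*' is produced at its root. This fixes the parse tree uniquely (left-associative, '*' binding tighter than '+'), so every string has exactly one parse tree.

Final answer: No - the grammar is unambiguous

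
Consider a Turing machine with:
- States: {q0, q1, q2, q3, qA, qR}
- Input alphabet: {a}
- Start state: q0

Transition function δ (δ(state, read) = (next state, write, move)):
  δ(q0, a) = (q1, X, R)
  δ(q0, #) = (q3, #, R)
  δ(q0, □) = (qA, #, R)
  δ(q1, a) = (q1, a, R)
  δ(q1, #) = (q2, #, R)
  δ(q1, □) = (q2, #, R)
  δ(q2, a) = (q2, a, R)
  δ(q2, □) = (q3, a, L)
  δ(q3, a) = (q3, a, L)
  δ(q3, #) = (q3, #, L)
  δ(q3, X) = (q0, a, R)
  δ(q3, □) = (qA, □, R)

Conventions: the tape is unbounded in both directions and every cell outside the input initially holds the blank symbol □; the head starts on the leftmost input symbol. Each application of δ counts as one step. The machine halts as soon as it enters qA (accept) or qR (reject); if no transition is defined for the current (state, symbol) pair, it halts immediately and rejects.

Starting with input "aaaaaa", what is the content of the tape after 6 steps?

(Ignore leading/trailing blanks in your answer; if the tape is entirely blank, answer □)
Step 0: [q0]aaaaaa (head at position 0)
Step 1: δ(q0, a) = (q1, X, R)  ⊢  X[q1]aaaaa (head at position 1)
Step 2: δ(q1, a) = (q1, a, R)  ⊢  Xa[q1]aaaa (head at position 2)
Step 3: δ(q1, a) = (q1, a, R)  ⊢  Xaa[q1]aaa (head at position 3)
Step 4: δ(q1, a) = (q1, a, R)  ⊢  Xaaa[q1]aa (head at position 4)
Step 5: δ(q1, a) = (q1, a, R)  ⊢  Xaaaa[q1]a (head at position 5)
Step 6: δ(q1, a) = (q1, a, R)  ⊢  Xaaaaa[q1]□ (head at position 6)
Tape after 6 steps (ignoring surrounding blanks): Xaaaaa

Final answer: Tape: Xaaaaa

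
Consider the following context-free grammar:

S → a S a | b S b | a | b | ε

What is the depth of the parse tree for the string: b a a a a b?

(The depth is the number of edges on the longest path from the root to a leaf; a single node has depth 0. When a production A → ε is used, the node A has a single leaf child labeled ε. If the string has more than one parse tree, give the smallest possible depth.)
The string has even length 6, so its (unique) parse tree peels off matching outer symbols: S → b S b, S → a S a, S → a S a, and finally S → ε for the empty middle.
The S nodes are at depths 0..3; the ε leaf under the innermost S is at depth 4 (terminal leaves are at depths 1..3).
Depth = 4.

Final answer: 4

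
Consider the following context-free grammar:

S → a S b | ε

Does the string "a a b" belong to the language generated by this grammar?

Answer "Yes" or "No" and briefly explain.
Every derivation applies S → a S b some number n of times and then S → ε, producing a^n b^n with equally many a's and b's. The string a a b has two a's but only one b, so it cannot be derived.

Final answer: No - no valid derivation exists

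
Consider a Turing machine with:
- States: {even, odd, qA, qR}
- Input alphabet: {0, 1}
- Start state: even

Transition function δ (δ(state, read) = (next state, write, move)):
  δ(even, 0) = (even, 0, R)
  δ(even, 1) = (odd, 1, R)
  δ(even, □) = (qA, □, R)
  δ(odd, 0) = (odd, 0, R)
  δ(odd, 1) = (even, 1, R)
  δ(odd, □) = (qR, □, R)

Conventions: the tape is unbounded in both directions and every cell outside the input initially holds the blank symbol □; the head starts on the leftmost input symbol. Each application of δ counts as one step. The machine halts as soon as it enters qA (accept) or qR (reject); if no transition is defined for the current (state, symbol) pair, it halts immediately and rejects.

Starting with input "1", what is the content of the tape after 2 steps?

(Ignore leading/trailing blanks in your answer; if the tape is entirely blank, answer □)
Step 0: [even]1 (head at position 0)
Step 1: δ(even, 1) = (odd, 1, R)  ⊢  1[odd]□ (head at position 1)
Step 2: δ(odd, □) = (qR, □, R)  ⊢  1□[qR]□ (head at position 2)
Tape after 2 steps (ignoring surrounding blanks): 1

Final answer: Tape: 1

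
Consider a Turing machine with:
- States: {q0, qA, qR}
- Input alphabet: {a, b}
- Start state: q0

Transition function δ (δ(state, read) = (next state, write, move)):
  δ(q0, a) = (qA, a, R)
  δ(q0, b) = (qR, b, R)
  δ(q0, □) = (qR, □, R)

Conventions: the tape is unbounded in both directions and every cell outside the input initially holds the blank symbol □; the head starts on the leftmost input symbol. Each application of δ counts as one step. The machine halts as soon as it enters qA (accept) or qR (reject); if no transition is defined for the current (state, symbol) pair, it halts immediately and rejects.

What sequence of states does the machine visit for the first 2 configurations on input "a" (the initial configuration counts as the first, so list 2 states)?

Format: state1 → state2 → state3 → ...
Step 0: [q0]a (head at position 0)
Step 1: δ(q0, a) = (qA, a, R)  ⊢  a[qA]□ (head at position 1)
Reading off the states of these 2 configurations: q0 → qA

Final answer: q0 → qA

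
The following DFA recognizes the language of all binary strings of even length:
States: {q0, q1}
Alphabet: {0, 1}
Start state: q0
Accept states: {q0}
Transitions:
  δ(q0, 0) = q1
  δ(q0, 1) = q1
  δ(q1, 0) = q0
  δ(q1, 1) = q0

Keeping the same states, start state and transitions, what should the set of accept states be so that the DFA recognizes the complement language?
The DFA is complete (every state has a transition on every symbol), so the complement
is recognized by the same DFA with accepting and non-accepting states swapped.
Original accept states: {q0}
Complement accept states = All states - Original accept states
= {q0, q1} - {q0}
= {q1}
Complement language: strings of ODD length

Final answer: {q1}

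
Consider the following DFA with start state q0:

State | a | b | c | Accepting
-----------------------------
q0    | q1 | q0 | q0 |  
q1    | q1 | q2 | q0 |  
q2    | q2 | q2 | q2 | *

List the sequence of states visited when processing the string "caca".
q0 → q0 → q1 → q0 → q1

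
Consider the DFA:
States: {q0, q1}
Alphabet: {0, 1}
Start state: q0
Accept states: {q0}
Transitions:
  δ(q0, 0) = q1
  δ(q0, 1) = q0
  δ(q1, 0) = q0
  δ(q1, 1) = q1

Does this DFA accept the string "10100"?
Processing string "10100":
  q0 --1--> q0
  q0 --0--> q1
  q1 --1--> q1
  q1 --0--> q0
  q0 --0--> q1
Final state: q1
Accept states: {q0}
q1 is not an accept state, so the string is rejected.

Final answer: No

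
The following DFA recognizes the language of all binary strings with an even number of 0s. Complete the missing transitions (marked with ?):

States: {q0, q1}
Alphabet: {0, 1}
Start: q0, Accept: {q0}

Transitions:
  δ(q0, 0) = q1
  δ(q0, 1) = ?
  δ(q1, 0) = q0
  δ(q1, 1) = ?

What each state remembers (consistent with the given transitions and accept states):
  q0: an even number of 0s has been read so far
  q1: an odd number of 0s has been read so far
Filling in the missing entries:
  δ(q0, 1): in q0 (an even number of 0s has been read so far), after reading 1 we have: an even number of 0s has been read so far → q0
  δ(q1, 1): in q1 (an odd number of 0s has been read so far), after reading 1 we have: an odd number of 0s has been read so far → q1

Final answer: δ(q0, 1) = q0; δ(q1, 1) = q1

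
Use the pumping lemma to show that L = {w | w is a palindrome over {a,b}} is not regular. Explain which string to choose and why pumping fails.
Language: L = {w | w is a palindrome over {a,b}} (strings that read the same forwards and backwards)
Step 1: Assume for contradiction that L is regular, with pumping length p.
Step 2: Choose s = a^p b a^p. Then s ∈ L (it reads the same forwards and backwards) and |s| ≥ p.
Step 3: Consider any decomposition s = xyz with |xy| ≤ p and |y| > 0. Since |xy| ≤ p and the first p symbols of s are all a's, y = a^k for some k with 1 ≤ k ≤ p.
Step 4: Pumping up (i = 2): xy²z = a^(p+k) b a^p. Its reverse is a^p b a^(p+k) ≠ a^(p+k) b a^p (the single b is no longer in the middle), so xy²z is not a palindrome and xy²z ∉ L.
This contradicts the pumping lemma, so L is not regular.

Final answer: Choose s = a^p b a^p. Since |xy| ≤ p, y = a^k with k ≥ 1. Then xy²z = a^(p+k) b a^p is not a palindrome, so ∉ L.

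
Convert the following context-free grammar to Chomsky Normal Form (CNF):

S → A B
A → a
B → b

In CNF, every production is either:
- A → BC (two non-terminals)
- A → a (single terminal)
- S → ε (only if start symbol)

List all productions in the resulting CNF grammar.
The grammar has no ε-productions or unit productions to eliminate.
S → A B is already in CNF (two non-terminals) – keep it.
A → a is already in CNF (single terminal) – keep it.
B → b is already in CNF (single terminal) – keep it.
Resulting CNF grammar (3 productions): A → a; B → b; S → A B

Final answer: A → a; B → b; S → A B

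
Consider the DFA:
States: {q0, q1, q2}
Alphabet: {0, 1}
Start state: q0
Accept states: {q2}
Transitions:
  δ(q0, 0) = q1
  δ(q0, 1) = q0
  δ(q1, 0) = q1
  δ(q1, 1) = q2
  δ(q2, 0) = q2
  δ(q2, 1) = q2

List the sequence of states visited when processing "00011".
Starting at q0
Read '0': q0 -> q1
Read '0': q1 -> q1
Read '0': q1 -> q1
Read '1': q1 -> q2
Read '1': q2 -> q2

Final answer: q0 -> q1 -> q1 -> q1 -> q2 -> q2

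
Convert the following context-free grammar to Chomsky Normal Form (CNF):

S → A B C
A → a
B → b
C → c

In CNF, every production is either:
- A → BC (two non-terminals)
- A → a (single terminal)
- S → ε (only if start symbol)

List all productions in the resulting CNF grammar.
The grammar has no ε-productions or unit productions to eliminate.
A → a is already in CNF (single terminal) – keep it.
B → b is already in CNF (single terminal) – keep it.
C → c is already in CNF (single terminal) – keep it.
S → A B C has 3 symbols on the right: break it into binary productions S → A X0, X0 → B C.
Resulting CNF grammar (5 productions): A → a; B → b; C → c; S → A X0; X0 → B C

Final answer: A → a; B → b; C → c; S → A X0; X0 → B C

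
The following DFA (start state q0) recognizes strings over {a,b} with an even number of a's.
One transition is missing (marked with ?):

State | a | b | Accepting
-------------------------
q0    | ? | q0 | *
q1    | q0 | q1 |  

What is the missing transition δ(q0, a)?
q1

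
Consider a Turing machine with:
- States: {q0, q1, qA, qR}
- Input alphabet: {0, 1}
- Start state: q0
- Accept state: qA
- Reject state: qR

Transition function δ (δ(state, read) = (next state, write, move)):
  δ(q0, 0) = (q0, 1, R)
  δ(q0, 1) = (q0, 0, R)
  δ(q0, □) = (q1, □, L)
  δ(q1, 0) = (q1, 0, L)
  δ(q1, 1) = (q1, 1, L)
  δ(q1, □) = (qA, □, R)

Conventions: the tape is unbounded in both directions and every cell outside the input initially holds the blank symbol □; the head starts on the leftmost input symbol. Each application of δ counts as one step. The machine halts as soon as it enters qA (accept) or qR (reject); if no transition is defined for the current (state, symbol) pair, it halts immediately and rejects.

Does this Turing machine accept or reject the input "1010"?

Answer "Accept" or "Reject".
Step 0: [q0]1010 (head at position 0)
Step 1: δ(q0, 1) = (q0, 0, R)  ⊢  0[q0]010 (head at position 1)
Step 2: δ(q0, 0) = (q0, 1, R)  ⊢  01[q0]10 (head at position 2)
Step 3: δ(q0, 1) = (q0, 0, R)  ⊢  010[q0]0 (head at position 3)
Step 4: δ(q0, 0) = (q0, 1, R)  ⊢  0101[q0]□ (head at position 4)
Step 5: δ(q0, □) = (q1, □, L)  ⊢  010[q1]1□ (head at position 3)
Step 6: δ(q1, 1) = (q1, 1, L)  ⊢  01[q1]01□ (head at position 2)
Step 7: δ(q1, 0) = (q1, 0, L)  ⊢  0[q1]101□ (head at position 1)
Step 8: δ(q1, 1) = (q1, 1, L)  ⊢  [q1]0101□ (head at position 0)
Step 9: δ(q1, 0) = (q1, 0, L)  ⊢  [q1]□0101□ (head at position -1)
Step 10: δ(q1, □) = (qA, □, R)  ⊢  □[qA]0101□ (head at position 0)
The machine is in qA, so it halts and accepts.

Final answer: Accept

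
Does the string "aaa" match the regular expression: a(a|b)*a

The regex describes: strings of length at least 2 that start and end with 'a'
Yes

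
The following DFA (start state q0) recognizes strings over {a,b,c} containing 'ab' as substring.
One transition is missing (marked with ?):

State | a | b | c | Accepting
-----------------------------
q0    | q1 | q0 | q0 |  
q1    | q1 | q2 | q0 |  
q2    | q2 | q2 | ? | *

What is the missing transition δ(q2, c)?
q2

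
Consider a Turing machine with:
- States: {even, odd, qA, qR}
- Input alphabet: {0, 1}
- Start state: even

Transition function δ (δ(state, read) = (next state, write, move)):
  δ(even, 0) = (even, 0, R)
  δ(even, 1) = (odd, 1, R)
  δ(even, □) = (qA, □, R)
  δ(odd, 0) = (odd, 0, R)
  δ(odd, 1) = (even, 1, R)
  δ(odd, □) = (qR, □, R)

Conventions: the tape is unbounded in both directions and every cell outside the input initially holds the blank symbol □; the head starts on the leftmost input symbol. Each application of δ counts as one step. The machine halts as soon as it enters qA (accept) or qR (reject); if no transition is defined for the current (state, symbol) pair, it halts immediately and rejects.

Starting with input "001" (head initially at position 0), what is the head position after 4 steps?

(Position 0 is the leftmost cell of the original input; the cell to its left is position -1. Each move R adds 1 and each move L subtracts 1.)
Step 0: [even]001 (head at position 0)
Step 1: δ(even, 0) = (even, 0, R)  ⊢  0[even]01 (head at position 1)
Step 2: δ(even, 0) = (even, 0, R)  ⊢  00[even]1 (head at position 2)
Step 3: δ(even, 1) = (odd, 1, R)  ⊢  001[odd]□ (head at position 3)
Step 4: δ(odd, □) = (qR, □, R)  ⊢  001□[qR]□ (head at position 4)
Head position after 4 steps: 4

Final answer: Position 4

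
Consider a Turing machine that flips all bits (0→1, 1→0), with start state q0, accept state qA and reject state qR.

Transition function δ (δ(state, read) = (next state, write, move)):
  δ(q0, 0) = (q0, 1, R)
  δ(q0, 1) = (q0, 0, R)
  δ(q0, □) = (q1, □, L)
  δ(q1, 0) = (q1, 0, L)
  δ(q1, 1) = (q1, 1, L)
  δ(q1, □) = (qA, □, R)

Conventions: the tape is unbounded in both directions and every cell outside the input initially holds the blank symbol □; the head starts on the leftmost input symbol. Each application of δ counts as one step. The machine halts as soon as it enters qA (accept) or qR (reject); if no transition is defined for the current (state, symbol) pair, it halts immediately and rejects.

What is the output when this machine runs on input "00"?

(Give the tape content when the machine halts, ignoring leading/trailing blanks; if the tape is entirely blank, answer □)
Step 0: [q0]00 (head at position 0)
Step 1: δ(q0, 0) = (q0, 1, R)  ⊢  1[q0]0 (head at position 1)
Step 2: δ(q0, 0) = (q0, 1, R)  ⊢  11[q0]□ (head at position 2)
Step 3: δ(q0, □) = (q1, □, L)  ⊢  1[q1]1□ (head at position 1)
Step 4: δ(q1, 1) = (q1, 1, L)  ⊢  [q1]11□ (head at position 0)
Step 5: δ(q1, 1) = (q1, 1, L)  ⊢  [q1]□11□ (head at position -1)
Step 6: δ(q1, □) = (qA, □, R)  ⊢  □[qA]11□ (head at position 0)
The machine is in qA, so it halts and accepts.
Tape content when halted (ignoring surrounding blanks): 11

Final answer: Output: 11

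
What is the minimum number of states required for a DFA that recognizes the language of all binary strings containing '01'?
Language: binary strings containing '01'
Lower bound (Myhill–Nerode): the prefixes ε, 0, 01 are pairwise distinguishable:
  ε vs 01: suffix ε distinguishes them (ε is rejected, 01 is accepted)
  0 vs 01: suffix ε distinguishes them (0 is rejected, 01 is accepted)
  ε vs 0: suffix 1 distinguishes them (ε·1 = 1 is rejected, 0·1 = 01 is accepted)
So any DFA needs at least 3 states.
Upper bound: a DFA with 3 states exists (one state per class above: 'no progress', 'last symbol 0', and 'seen 01' (accepting sink)).
Minimum states: 3

Final answer: 3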